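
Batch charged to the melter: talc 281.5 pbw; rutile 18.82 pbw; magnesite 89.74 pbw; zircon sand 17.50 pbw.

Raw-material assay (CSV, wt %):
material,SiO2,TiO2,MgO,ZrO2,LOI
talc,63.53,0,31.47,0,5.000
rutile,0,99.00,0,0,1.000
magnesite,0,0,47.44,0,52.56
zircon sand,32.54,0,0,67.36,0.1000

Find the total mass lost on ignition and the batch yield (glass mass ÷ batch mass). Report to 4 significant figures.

In-progress results are displayed with 4-significant-figure rounding across the worked steps — each numeric step runs at full precision through the solve; each reported number is rounded a single time. All derived quantities (ignition loss, yield, net glass mass, the totals, the four compositions) are recomputed from the weighed amounts per 346.1 pbw of glass in exact precision, exactly as printed in question or answer.
Material-by-material LOI:
  talc: 281.5 × 0.05000 = 14.08 pbw
  rutile: 18.82 × 0.01000 = 0.1882 pbw
  magnesite: 89.74 × 0.5256 = 47.17 pbw
  zircon sand: 17.50 × 0.001000 = 0.01750 pbw
Total LOI = 61.45 pbw
Glass = batch − LOI = 407.6 − 61.45 = 346.1 pbw

LOI loss = 61.45 pbw; glass = 346.1 pbw; yield = 84.92%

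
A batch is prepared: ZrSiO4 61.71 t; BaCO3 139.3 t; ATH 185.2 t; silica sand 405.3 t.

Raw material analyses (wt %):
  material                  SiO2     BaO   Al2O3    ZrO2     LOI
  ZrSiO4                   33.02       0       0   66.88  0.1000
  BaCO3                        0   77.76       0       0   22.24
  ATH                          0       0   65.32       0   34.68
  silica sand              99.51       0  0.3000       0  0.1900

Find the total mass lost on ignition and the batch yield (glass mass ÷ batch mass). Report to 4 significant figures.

LOI loss = 96.04 t; glass = 695.5 t; yield = 87.87%

Rounding to four significant figures applies to each intermediate as displayed; all internal work maintains full precision from start to finish; a single rounding produces each reported number — derived quantities are rebuilt from the batch weights on 695.5 t of glass at full precision (the yield, ignition loss, totals, net glass mass, four oxide percentages), exactly as shown in the question or the answer.
Material-by-material LOI:
  ZrSiO4: 61.71 × 0.001000 = 0.06171 t
  BaCO3: 139.3 × 0.2224 = 30.98 t
  ATH: 185.2 × 0.3468 = 64.23 t
  silica sand: 405.3 × 0.001900 = 0.7701 t
Total LOI = 96.04 t
Glass = batch − LOI = 791.5 − 96.04 = 695.5 t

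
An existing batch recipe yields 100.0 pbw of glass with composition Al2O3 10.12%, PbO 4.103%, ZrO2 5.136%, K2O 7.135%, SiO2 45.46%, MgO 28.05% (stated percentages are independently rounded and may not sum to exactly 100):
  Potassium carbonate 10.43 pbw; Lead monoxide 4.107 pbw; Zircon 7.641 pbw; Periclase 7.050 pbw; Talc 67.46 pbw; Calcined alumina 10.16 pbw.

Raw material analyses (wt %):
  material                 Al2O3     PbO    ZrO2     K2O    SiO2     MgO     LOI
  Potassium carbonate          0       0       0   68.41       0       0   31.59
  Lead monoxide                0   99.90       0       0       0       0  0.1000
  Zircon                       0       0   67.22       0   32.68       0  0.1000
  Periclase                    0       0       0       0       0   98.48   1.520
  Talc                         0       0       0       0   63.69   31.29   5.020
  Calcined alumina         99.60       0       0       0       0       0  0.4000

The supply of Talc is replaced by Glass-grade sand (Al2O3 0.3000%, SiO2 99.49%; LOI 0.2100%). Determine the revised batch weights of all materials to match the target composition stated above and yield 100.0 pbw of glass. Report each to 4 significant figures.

Revised batch per 100.0 pbw glass:
  Potassium carbonate: 10.43 pbw
  Lead monoxide: 4.107 pbw
  Zircon: 7.641 pbw
  Periclase: 28.48 pbw
  Glass-grade sand: 43.18 pbw
  Calcined alumina: 10.03 pbw
Total batch = 103.9 pbw; LOI loss = 3.870 pbw

Every computation keeps exact precision end to end. Mid-chain values are printed, rounded to 4 significant figures, in the working — a single rounding produces each reported value; the derived quantities are carried starting from the weights for 100.0 pbw of glass in full float precision (six oxide percentages, yield, totals, glass mass, ignition loss) exactly as shown in either problem or answer.
Oxide-by-oxide targets in 100.0 pbw glass:
  Al2O3: 10.12% × 100.0 = 10.12 pbw
  PbO: 4.103% × 100.0 = 4.103 pbw
  ZrO2: 5.136% × 100.0 = 5.136 pbw
  K2O: 7.135% × 100.0 = 7.135 pbw
  SiO2: 45.46% × 100.0 = 45.46 pbw
  MgO: 28.05% × 100.0 = 28.05 pbw
Sums-versus-targets review working from each reported weight, per the basis as stated (summed amounts equal target values once rounding is allowed for):
  Al2O3: 43.18·0.003000 + 10.03·0.9960 = 10.12 pbw (target 10.12 pbw)
  PbO: 4.107·0.9990 = 4.103 pbw (target 4.103 pbw)
  ZrO2: 7.641·0.6722 = 5.136 pbw (target 5.136 pbw)
  K2O: 10.43·0.6841 = 7.135 pbw (target 7.135 pbw)
  SiO2: 7.641·0.3268 + 43.18·0.9949 = 45.46 pbw (target 45.46 pbw)
  MgO: 28.48·0.9848 = 28.05 pbw (target 28.05 pbw)
Auditing the glass mass value: whole batch net of LOI = 100.0 pbw (oxide target masses add up to 100.0 pbw; against the stated basis, 100.0 pbw — a pure rounding effect).
Batch total: Σ batch = 103.9 pbw; the LOI term Σ batch·LOI equals 3.870 pbw; as yield: glass ÷ batch → 96.27%.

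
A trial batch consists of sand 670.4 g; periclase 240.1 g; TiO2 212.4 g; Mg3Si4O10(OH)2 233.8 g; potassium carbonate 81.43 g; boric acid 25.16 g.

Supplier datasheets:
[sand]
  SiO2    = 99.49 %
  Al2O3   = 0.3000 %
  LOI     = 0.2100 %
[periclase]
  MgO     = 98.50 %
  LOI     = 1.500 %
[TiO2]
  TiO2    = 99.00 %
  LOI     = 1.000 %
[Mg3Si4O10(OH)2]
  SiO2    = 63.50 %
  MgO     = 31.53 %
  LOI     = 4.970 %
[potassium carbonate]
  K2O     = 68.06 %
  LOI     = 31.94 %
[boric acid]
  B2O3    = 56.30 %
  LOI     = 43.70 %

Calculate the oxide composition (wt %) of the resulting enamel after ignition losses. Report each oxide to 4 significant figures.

Each numeric step carries full float precision at every stage; the intermediate values are shown rounded to four significant figures within the worked lines. A single rounding produces each reported result. All derived quantities (net glass mass, LOI, six oxide percentages, the yield, the totals) are re-derived from the weighed amounts for 1408 g of glass at full float precision as set out in problem or answer.
Oxide-by-oxide delivered mass:
  TiO2: 212.4·0.9900 = 210.3 g
  B2O3: 25.16·0.5630 = 14.17 g
  SiO2: 670.4·0.9949 + 233.8·0.6350 = 815.4 g
  Al2O3: 670.4·0.003000 = 2.011 g
  K2O: 81.43·0.6806 = 55.42 g
  MgO: 240.1·0.9850 + 233.8·0.3153 = 310.2 g
LOI: 670.4·0.002100 + 240.1·0.01500 + 212.4·0.01000 + 233.8·0.04970 + 81.43·0.3194 + 25.16·0.4370 = 55.76 g
Glass mass = batch − LOI = 1463 − 55.76 = 1408 g (matching Σ of the oxides)
wt % = oxide mass / glass mass × 100

Glass mass = 1408 g (batch 1463 − LOI 55.76).
Composition: TiO2 14.94%, B2O3 1.006%, SiO2 57.93%, Al2O3 0.1429%, K2O 3.937%, MgO 22.04%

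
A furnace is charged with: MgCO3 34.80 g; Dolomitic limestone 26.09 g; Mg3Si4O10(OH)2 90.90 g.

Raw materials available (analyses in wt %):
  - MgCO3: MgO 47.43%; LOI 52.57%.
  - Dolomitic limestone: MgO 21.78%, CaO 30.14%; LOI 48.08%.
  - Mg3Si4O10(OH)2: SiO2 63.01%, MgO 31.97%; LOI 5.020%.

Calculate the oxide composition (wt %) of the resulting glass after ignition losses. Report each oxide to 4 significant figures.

Every computation maintains full precision at every stage; the intermediate values are shown rounded off to 4 significant digits across the worked steps. Each reported number takes exactly one rounding; all derived quantities, which include LOI, three oxide percentages, glass mass, the totals, the yield, are computed in full float precision, exactly as printed in problem or answer, from the weighed amounts on 116.4 g of glass.
Oxide-by-oxide delivered mass:
  SiO2: 90.90·0.6301 = 57.28 g
  MgO: 34.80·0.4743 + 26.09·0.2178 + 90.90·0.3197 = 51.25 g
  CaO: 26.09·0.3014 = 7.864 g
LOI: 34.80·0.5257 + 26.09·0.4808 + 90.90·0.05020 = 35.40 g
Resulting glass, batch − LOI: 151.8 − 35.40 = 116.4 g (= Σ oxide masses)
wt %: oxide over glass, times 100

Glass mass = 116.4 g (batch 151.8 − LOI 35.40).
Composition: SiO2 49.21%, MgO 44.03%, CaO 6.756%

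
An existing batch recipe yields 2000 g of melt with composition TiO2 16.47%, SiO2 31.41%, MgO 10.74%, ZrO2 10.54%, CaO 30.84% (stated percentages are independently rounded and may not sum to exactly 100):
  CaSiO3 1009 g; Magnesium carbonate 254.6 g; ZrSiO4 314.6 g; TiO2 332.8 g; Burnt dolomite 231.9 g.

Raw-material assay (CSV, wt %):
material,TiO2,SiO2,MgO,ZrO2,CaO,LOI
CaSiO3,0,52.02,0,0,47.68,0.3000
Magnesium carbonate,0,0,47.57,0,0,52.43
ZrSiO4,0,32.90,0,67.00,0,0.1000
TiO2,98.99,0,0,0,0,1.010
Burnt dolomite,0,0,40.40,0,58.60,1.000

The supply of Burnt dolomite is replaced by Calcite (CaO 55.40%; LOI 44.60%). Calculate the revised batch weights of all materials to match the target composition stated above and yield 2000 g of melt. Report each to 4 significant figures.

The intermediate values are displayed (rounded to 4 significant digits) when written out; each numeric step maintains full float precision all the way through; every reported number receives exactly one rounding; derived quantities, including yield, totals, LOI, net glass mass, the five compositions, are carried from the weighed amounts at 2000 g of glass at exact precision exactly as printed in either problem or answer.
The oxide mass targets at 2000 g melt:
  TiO2: 16.47% × 2000 = 329.4 g
  SiO2: 31.41% × 2000 = 628.2 g
  MgO: 10.74% × 2000 = 214.8 g
  ZrO2: 10.54% × 2000 = 210.8 g
  CaO: 30.84% × 2000 = 616.8 g
Balance tally, oxide-wise, from the weights as reported, for the quoted basis mass (oxide sums agree with the targets once rounding is allowed for):
  TiO2: 332.8·0.9899 = 329.4 g (target 329.4 g)
  SiO2: 1009·0.5202 + 314.6·0.3290 = 628.4 g (target 628.2 g)
  MgO: 451.5·0.4757 = 214.8 g (target 214.8 g)
  ZrO2: 314.6·0.6700 = 210.8 g (target 210.8 g)
  CaO: 1009·0.4768 + 245.3·0.5540 = 617.0 g (target 616.8 g)
The glass-mass cross-check: total charge less LOI = 2000 g (summing oxide targets gives 2000 g; the stated basis being 2000 g — a pure rounding effect).
Batch grand total — Σ batch = 2353 g; LOI loss = Σ batch·LOI = 352.8 g; yield: glass divided by total = 85.01%.

Revised batch per 2000 g melt:
  CaSiO3: 1009 g
  Magnesium carbonate: 451.5 g
  ZrSiO4: 314.6 g
  TiO2: 332.8 g
  Calcite: 245.3 g
Total batch = 2353 g; LOI loss = 352.8 g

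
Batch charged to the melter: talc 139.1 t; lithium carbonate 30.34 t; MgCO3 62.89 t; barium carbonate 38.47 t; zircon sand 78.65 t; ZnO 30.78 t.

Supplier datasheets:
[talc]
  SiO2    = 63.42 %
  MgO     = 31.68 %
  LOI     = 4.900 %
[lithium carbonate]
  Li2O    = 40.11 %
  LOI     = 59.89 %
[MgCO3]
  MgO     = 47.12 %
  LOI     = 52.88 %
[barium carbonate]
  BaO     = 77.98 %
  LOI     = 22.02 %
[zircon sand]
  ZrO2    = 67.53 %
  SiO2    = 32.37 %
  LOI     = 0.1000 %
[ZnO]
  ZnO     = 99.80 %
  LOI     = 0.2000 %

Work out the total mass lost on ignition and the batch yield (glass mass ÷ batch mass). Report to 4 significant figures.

LOI loss = 66.85 t; glass = 313.4 t; yield = 82.42%

All arithmetic keeps full precision from first step to last; working values are shown (rounded to 4 significant digits) across the worked steps. A single rounding yields every reported number; derived quantities, which include six oxide percentages, the yield, ignition loss, glass mass, the totals, are rebuilt in full precision, as set out in the problem or answer text, from the batch weights on 313.4 t of glass.
Per-material ignition loss:
  talc: 139.1 × 0.04900 = 6.816 t
  lithium carbonate: 30.34 × 0.5989 = 18.17 t
  MgCO3: 62.89 × 0.5288 = 33.26 t
  barium carbonate: 38.47 × 0.2202 = 8.471 t
  zircon sand: 78.65 × 0.001000 = 0.07865 t
  ZnO: 30.78 × 0.002000 = 0.06156 t
Total LOI = 66.85 t
Glass = batch − LOI = 380.2 − 66.85 = 313.4 t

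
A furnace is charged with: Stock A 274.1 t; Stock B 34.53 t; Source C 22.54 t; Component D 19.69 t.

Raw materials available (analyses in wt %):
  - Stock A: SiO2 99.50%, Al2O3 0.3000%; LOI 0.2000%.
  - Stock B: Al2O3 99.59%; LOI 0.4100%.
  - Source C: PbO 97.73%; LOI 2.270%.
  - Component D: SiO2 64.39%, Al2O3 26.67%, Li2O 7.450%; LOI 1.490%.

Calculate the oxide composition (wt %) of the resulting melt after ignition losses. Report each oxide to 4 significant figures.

In-progress results are printed rounded to 4 significant digits within the worked lines. The working math runs at exact precision at each step. A single rounding yields every reported result. The derived quantities (the totals, four oxide percentages, the yield, glass mass, LOI) are carried in full float precision from the weighed amounts at 349.4 t of glass exactly as shown in either problem or answer.
Delivered oxide masses:
  SiO2: 274.1·0.9950 + 19.69·0.6439 = 285.4 t
  Al2O3: 274.1·0.003000 + 34.53·0.9959 + 19.69·0.2667 = 40.46 t
  Li2O: 19.69·0.07450 = 1.467 t
  PbO: 22.54·0.9773 = 22.03 t
LOI: 274.1·0.002000 + 34.53·0.004100 + 22.54·0.02270 + 19.69·0.01490 = 1.495 t
batch − LOI leaves glass = 350.9 − 1.495 = 349.4 t (the oxide masses sum to this)
wt % = oxide mass / glass mass × 100

Glass mass = 349.4 t (batch 350.9 − LOI 1.495).
Composition: SiO2 81.69%, Al2O3 11.58%, Li2O 0.4199%, PbO 6.305%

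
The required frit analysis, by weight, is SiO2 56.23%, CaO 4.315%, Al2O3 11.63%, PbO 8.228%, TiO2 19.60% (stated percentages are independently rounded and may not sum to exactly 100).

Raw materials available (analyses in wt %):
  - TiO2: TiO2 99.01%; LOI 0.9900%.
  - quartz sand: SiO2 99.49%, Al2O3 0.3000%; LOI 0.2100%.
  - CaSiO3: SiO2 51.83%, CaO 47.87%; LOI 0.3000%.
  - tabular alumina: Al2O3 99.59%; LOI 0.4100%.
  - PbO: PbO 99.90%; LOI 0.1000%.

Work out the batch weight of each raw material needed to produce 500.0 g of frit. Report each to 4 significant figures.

Every computation holds exact precision from start to finish; intermediates are shown (rounded to 4 significant digits) between the steps — exactly one rounding goes into every reported result; all derived quantities are re-derived at full precision (the five compositions, LOI, glass mass, yield, the totals) from the weighed amounts on 500.0 g of glass, precisely as stated by question or answer.
Oxide mass targets, per 500.0 g frit:
  SiO2: 56.23% × 500.0 = 281.2 g
  CaO: 4.315% × 500.0 = 21.58 g
  Al2O3: 11.63% × 500.0 = 58.15 g
  PbO: 8.228% × 500.0 = 41.14 g
  TiO2: 19.60% × 500.0 = 98.00 g
Verifying the oxide balance using the reported weights, for the quoted basis mass (every target is met by its sum modulo rounding of the values):
  SiO2: 259.1·0.9949 + 45.07·0.5183 = 281.1 g (target 281.2 g)
  CaO: 45.07·0.4787 = 21.58 g (target 21.58 g)
  Al2O3: 259.1·0.003000 + 57.61·0.9959 = 58.15 g (target 58.15 g)
  PbO: 41.18·0.9990 = 41.14 g (target 41.14 g)
  TiO2: 98.98·0.9901 = 98.00 g (target 98.00 g)
Mass balance on the glass: total charge less LOI = 500.0 g (summing oxide targets gives 500.0 g; versus the stated basis of 500.0 g — any gap is answer rounding).
Batch grand total — Σ batch = 501.9 g; loss to ignition Σ batch·LOI = 1.937 g; yield = glass ÷ total batch = 99.61%.

Batch per 500.0 g frit:
  TiO2: 98.98 g
  quartz sand: 259.1 g
  CaSiO3: 45.07 g
  tabular alumina: 57.61 g
  PbO: 41.18 g
Total batch = 501.9 g; LOI loss = 1.937 g; yield = 99.61%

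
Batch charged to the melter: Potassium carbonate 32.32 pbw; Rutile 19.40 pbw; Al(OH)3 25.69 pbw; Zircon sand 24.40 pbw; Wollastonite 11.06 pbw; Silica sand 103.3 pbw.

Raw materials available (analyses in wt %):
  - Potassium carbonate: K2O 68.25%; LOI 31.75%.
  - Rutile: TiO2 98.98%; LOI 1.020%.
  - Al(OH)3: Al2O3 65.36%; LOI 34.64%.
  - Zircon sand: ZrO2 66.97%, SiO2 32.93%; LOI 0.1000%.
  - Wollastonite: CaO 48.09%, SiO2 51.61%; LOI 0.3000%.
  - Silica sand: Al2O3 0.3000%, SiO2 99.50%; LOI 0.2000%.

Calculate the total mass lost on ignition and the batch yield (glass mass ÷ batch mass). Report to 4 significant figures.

The intermediate values are printed, rounded to 4 significant digits, at each printed step — every computation maintains full precision at all times. A single rounding produces each reported result — all derived quantities (net glass mass, LOI, yield, totals, the six compositions) are rebuilt in exact precision starting from the weights on 196.5 pbw of glass, as written in problem or answer.
Ignition loss by material:
  Potassium carbonate: 32.32 × 0.3175 = 10.26 pbw
  Rutile: 19.40 × 0.01020 = 0.1979 pbw
  Al(OH)3: 25.69 × 0.3464 = 8.899 pbw
  Zircon sand: 24.40 × 0.001000 = 0.02440 pbw
  Wollastonite: 11.06 × 0.003000 = 0.03318 pbw
  Silica sand: 103.3 × 0.002000 = 0.2066 pbw
Total LOI = 19.62 pbw
Glass = batch − LOI = 216.2 − 19.62 = 196.5 pbw

LOI loss = 19.62 pbw; glass = 196.5 pbw; yield = 90.92%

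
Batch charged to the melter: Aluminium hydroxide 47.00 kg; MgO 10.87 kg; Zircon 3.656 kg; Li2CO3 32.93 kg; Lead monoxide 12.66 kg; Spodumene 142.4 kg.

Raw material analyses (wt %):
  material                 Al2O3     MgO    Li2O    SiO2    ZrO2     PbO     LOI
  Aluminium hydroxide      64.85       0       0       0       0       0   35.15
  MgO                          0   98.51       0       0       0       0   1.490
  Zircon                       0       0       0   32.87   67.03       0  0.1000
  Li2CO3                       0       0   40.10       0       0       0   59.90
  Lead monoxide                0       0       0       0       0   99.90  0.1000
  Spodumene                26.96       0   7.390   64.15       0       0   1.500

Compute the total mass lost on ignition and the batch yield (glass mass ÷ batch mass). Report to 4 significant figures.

LOI loss = 38.56 kg; glass = 211.0 kg; yield = 84.55%

Every computation runs at full precision at every stage; intermediates are shown rounded to 4 significant digits alongside each step; every reported number carries a single rounding — derived quantities, which include totals, the six compositions, ignition loss, net glass mass, the yield, are computed at exact precision, as written in the problem or the answer, from the batch weights per 211.0 kg of glass.
Per-material ignition loss:
  Aluminium hydroxide: 47.00 × 0.3515 = 16.52 kg
  MgO: 10.87 × 0.01490 = 0.1620 kg
  Zircon: 3.656 × 0.001000 = 0.003656 kg
  Li2CO3: 32.93 × 0.5990 = 19.73 kg
  Lead monoxide: 12.66 × 0.001000 = 0.01266 kg
  Spodumene: 142.4 × 0.01500 = 2.136 kg
Total LOI = 38.56 kg
Glass = batch − LOI = 249.5 − 38.56 = 211.0 kg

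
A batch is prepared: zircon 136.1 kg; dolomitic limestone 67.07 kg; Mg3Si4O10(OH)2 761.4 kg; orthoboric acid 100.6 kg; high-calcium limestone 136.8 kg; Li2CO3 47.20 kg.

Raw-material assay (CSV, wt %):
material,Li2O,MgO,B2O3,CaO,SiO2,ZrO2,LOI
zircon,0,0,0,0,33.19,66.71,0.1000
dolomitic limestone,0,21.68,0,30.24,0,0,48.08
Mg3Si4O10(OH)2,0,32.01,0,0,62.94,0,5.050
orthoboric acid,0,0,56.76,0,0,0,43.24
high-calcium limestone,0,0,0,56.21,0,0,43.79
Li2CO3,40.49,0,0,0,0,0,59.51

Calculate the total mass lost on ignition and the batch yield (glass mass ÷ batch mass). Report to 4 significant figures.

All arithmetic holds full float precision end to end. In-progress results are printed rounded off to 4 significant digits alongside each step — each reported number is rounded exactly once; derived quantities, which include glass mass, the totals, ignition loss, the six compositions, the yield, are rebuilt at exact precision, exactly as shown in problem or answer, using the weight values on 1047 kg of glass.
Each material's LOI contribution:
  zircon: 136.1 × 0.001000 = 0.1361 kg
  dolomitic limestone: 67.07 × 0.4808 = 32.25 kg
  Mg3Si4O10(OH)2: 761.4 × 0.05050 = 38.45 kg
  orthoboric acid: 100.6 × 0.4324 = 43.50 kg
  high-calcium limestone: 136.8 × 0.4379 = 59.90 kg
  Li2CO3: 47.20 × 0.5951 = 28.09 kg
Total LOI = 202.3 kg
Glass = batch − LOI = 1249 − 202.3 = 1047 kg

LOI loss = 202.3 kg; glass = 1047 kg; yield = 83.80%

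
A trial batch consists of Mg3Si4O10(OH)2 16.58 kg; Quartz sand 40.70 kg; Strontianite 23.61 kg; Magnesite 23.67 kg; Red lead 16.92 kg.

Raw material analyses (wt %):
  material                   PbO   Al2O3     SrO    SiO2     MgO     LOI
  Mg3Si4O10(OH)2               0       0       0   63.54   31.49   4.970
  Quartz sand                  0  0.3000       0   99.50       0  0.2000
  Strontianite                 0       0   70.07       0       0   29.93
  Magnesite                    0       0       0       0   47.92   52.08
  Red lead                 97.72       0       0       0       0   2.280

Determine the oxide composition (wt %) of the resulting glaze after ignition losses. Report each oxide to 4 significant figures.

The whole derivation runs at full float precision from start to finish; in-progress results appear (rounded to 4 significant figures) on the page; every reported value undergoes a single rounding. The derived quantities (LOI, the totals, the yield, five oxide percentages, net glass mass) are rebuilt from the batch weights per 100.8 kg of glass in full float precision, exactly as shown in the question or the answer.
Oxide-by-oxide delivered mass:
  PbO: 16.92·0.9772 = 16.53 kg
  Al2O3: 40.70·0.003000 = 0.1221 kg
  SrO: 23.61·0.7007 = 16.54 kg
  SiO2: 16.58·0.6354 + 40.70·0.9950 = 51.03 kg
  MgO: 16.58·0.3149 + 23.67·0.4792 = 16.56 kg
LOI: 16.58·0.04970 + 40.70·0.002000 + 23.61·0.2993 + 23.67·0.5208 + 16.92·0.02280 = 20.69 kg
Net of LOI, the glass mass = 121.5 − 20.69 = 100.8 kg (equal to the oxide-mass sum)
wt %: oxide over glass, times 100

Glass mass = 100.8 kg (batch 121.5 − LOI 20.69).
Composition: PbO 16.40%, Al2O3 0.1211%, SrO 16.41%, SiO2 50.63%, MgO 16.43%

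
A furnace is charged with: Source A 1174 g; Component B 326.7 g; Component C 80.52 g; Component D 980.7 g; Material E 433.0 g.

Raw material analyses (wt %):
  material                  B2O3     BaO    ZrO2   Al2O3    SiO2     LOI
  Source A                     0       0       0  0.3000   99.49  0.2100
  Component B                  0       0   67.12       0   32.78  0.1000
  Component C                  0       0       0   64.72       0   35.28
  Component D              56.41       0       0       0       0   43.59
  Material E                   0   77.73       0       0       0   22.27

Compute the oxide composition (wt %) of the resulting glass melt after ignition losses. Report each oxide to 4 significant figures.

Every computation holds full precision through every step; intermediates are displayed, rounded to 4 significant digits, within the worked lines; a single rounding produces every reported number — the derived quantities (net glass mass, five oxide percentages, totals, the yield, ignition loss) are rebuilt starting from the weights per 2440 g of glass in exact precision as set out in the question or the answer.
Mass of each oxide from the mix:
  B2O3: 980.7·0.5641 = 553.2 g
  BaO: 433.0·0.7773 = 336.6 g
  ZrO2: 326.7·0.6712 = 219.3 g
  Al2O3: 1174·0.003000 + 80.52·0.6472 = 55.63 g
  SiO2: 1174·0.9949 + 326.7·0.3278 = 1275 g
LOI: 1174·0.002100 + 326.7·0.001000 + 80.52·0.3528 + 980.7·0.4359 + 433.0·0.2227 = 555.1 g
batch − LOI leaves glass = 2995 − 555.1 = 2440 g (matching Σ of the oxides)
percent share: oxide ÷ glass, ×100

Glass mass = 2440 g (batch 2995 − LOI 555.1).
Composition: B2O3 22.67%, BaO 13.79%, ZrO2 8.988%, Al2O3 2.280%, SiO2 52.26%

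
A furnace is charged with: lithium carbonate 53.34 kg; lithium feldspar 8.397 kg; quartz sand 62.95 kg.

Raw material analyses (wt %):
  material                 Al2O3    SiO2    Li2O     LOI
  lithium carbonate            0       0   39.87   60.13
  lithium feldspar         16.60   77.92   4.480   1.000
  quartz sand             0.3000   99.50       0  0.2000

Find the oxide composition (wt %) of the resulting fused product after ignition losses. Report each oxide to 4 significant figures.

Glass mass = 92.40 kg (batch 124.7 − LOI 32.28).
Composition: Al2O3 1.713%, SiO2 74.87%, Li2O 23.42%

All arithmetic holds full precision at all times; values along the way are displayed, with 4-significant-figure rounding, at each printed step; every reported figure is rounded just once; derived quantities, which include ignition loss, glass mass, the totals, the yield, the three compositions, are rebuilt in full float precision, as given in problem or answer, using the weight values per 92.40 kg of glass.
Per-oxide mass from batch:
  Al2O3: 8.397·0.1660 + 62.95·0.003000 = 1.583 kg
  SiO2: 8.397·0.7792 + 62.95·0.9950 = 69.18 kg
  Li2O: 53.34·0.3987 + 8.397·0.04480 = 21.64 kg
LOI: 53.34·0.6013 + 8.397·0.01000 + 62.95·0.002000 = 32.28 kg
Glass = total batch minus LOI = 124.7 − 32.28 = 92.40 kg (the oxide masses sum to this)
oxide / glass × 100 gives the wt %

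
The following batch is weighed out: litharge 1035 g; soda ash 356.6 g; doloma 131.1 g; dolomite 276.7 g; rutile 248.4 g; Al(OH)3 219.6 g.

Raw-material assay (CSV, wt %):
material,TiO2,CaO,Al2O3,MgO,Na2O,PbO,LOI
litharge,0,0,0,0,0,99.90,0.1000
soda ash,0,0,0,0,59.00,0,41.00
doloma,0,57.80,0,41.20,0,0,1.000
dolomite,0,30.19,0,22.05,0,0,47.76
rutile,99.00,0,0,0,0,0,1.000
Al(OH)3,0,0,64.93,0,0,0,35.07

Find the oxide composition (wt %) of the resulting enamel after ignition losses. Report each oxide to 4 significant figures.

Glass mass = 1907 g (batch 2267 − LOI 360.2).
Composition: TiO2 12.89%, CaO 8.353%, Al2O3 7.476%, MgO 6.031%, Na2O 11.03%, PbO 54.21%

Mid-chain values are displayed (rounded to 4 significant digits) alongside each step; all internal work keeps exact precision in every operation. Every reported result carries a single rounding. All derived quantities, including glass mass, totals, ignition loss, the six compositions, the yield, are rebuilt using the weight values for 1907 g of glass at full float precision, as written in either problem or answer.
Per-oxide mass from batch:
  TiO2: 248.4·0.9900 = 245.9 g
  CaO: 131.1·0.5780 + 276.7·0.3019 = 159.3 g
  Al2O3: 219.6·0.6493 = 142.6 g
  MgO: 131.1·0.4120 + 276.7·0.2205 = 115.0 g
  Na2O: 356.6·0.5900 = 210.4 g
  PbO: 1035·0.9990 = 1034 g
LOI: 1035·0.001000 + 356.6·0.4100 + 131.1·0.01000 + 276.7·0.4776 + 248.4·0.01000 + 219.6·0.3507 = 360.2 g
batch − LOI leaves glass = 2267 − 360.2 = 1907 g (the oxide masses sum to this)
wt %: oxide over glass, times 100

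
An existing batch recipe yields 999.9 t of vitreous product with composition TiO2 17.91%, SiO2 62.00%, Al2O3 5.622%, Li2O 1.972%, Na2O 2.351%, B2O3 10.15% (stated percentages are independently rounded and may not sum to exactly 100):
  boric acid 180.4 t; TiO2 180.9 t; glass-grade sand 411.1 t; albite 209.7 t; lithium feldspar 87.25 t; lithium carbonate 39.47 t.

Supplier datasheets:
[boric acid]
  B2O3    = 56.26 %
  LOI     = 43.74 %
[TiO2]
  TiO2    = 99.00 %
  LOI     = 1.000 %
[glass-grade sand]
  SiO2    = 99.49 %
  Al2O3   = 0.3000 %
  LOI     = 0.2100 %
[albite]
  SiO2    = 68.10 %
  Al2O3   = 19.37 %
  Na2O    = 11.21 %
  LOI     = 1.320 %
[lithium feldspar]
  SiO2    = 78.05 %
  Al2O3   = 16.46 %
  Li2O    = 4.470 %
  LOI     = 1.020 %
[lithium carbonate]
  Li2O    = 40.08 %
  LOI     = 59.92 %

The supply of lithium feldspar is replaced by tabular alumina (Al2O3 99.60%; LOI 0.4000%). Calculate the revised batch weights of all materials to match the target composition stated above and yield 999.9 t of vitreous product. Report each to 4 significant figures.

Each numeric step maintains full precision end to end — values along the way are rounded to four significant figures when quoted — each reported result undergoes a single rounding; the derived quantities (yield, ignition loss, the six compositions, net glass mass, totals) are carried at full float precision from the batch weights per 999.9 t of glass exactly as printed in the problem or answer text.
Oxide-by-oxide targets in 999.9 t vitreous product:
  TiO2: 17.91% × 999.9 = 179.1 t
  SiO2: 62.00% × 999.9 = 619.9 t
  Al2O3: 5.622% × 999.9 = 56.21 t
  Li2O: 1.972% × 999.9 = 19.72 t
  Na2O: 2.351% × 999.9 = 23.51 t
  B2O3: 10.15% × 999.9 = 101.5 t
Sums-versus-targets review from the weights as reported, at the basis given (target by target, the sums agree within answer rounding):
  TiO2: 180.9·0.9900 = 179.1 t (target 179.1 t)
  SiO2: 479.6·0.9949 + 209.7·0.6810 = 620.0 t (target 619.9 t)
  Al2O3: 479.6·0.003000 + 209.7·0.1937 + 14.21·0.9960 = 56.21 t (target 56.21 t)
  Li2O: 49.20·0.4008 = 19.72 t (target 19.72 t)
  Na2O: 209.7·0.1121 = 23.51 t (target 23.51 t)
  B2O3: 180.4·0.5626 = 101.5 t (target 101.5 t)
Glass-mass closure: Σ batch − LOI loss = 1000 t (per-oxide target masses sum to 999.9 t; the stated basis being 999.9 t — a pure rounding effect).
Whole-batch sum: Σ batch = 1114 t; loss to ignition Σ batch·LOI = 114.0 t; yield = glass ÷ total batch = 89.76%.

Revised batch per 999.9 t vitreous product:
  boric acid: 180.4 t
  TiO2: 180.9 t
  glass-grade sand: 479.6 t
  albite: 209.7 t
  tabular alumina: 14.21 t
  lithium carbonate: 49.20 t
Total batch = 1114 t; LOI loss = 114.0 t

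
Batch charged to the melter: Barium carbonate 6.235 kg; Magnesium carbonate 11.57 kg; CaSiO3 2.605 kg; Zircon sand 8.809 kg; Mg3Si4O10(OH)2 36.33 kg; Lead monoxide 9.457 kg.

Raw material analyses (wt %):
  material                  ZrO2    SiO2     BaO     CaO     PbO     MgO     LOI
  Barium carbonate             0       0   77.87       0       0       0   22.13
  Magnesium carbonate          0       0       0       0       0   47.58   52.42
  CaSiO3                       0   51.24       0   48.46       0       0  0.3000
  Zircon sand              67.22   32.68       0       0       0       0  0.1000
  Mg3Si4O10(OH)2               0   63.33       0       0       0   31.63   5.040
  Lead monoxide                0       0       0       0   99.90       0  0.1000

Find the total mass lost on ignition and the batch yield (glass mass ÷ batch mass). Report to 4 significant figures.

The whole derivation maintains full precision through every step. Working values are shown (rounded to four significant digits) across the worked steps; a single rounding finalizes each reported result; all derived quantities, including six oxide percentages, totals, glass mass, the yield, ignition loss, are computed starting from the weights on 65.70 kg of glass in exact precision as written in the question or the answer.
LOI of each material in turn:
  Barium carbonate: 6.235 × 0.2213 = 1.380 kg
  Magnesium carbonate: 11.57 × 0.5242 = 6.065 kg
  CaSiO3: 2.605 × 0.003000 = 0.007815 kg
  Zircon sand: 8.809 × 0.001000 = 0.008809 kg
  Mg3Si4O10(OH)2: 36.33 × 0.05040 = 1.831 kg
  Lead monoxide: 9.457 × 0.001000 = 0.009457 kg
Total LOI = 9.302 kg
Glass = batch − LOI = 75.01 − 9.302 = 65.70 kg

LOI loss = 9.302 kg; glass = 65.70 kg; yield = 87.60%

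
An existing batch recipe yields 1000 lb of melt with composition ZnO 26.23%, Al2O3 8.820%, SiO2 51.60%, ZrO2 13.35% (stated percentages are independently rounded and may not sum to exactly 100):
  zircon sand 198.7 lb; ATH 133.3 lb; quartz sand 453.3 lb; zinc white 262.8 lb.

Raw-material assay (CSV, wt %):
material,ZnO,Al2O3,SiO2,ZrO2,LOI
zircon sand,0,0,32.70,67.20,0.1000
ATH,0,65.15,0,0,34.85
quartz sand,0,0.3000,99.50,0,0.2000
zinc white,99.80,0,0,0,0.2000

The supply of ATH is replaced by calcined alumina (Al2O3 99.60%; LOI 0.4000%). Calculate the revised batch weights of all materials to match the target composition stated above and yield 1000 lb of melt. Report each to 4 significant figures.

Mid-chain values appear with 4-significant-figure rounding when written out — all internal work runs at full precision through every step. Exactly one rounding is applied to every reported figure; the derived quantities are recomputed from the batch weights at 1000 lb of glass at exact precision (the yield, the totals, the four compositions, LOI, glass mass), as set out in the problem or answer text.
Target oxide masses per 1000 lb melt:
  ZnO: 26.23% × 1000 = 262.3 lb
  Al2O3: 8.820% × 1000 = 88.20 lb
  SiO2: 51.60% × 1000 = 516.0 lb
  ZrO2: 13.35% × 1000 = 133.5 lb
Verifying the oxide balance using the reported weights, at the basis given (delivered sums recover each target within answer rounding):
  ZnO: 262.8·0.9980 = 262.3 lb (target 262.3 lb)
  Al2O3: 87.19·0.9960 + 453.3·0.003000 = 88.20 lb (target 88.20 lb)
  SiO2: 198.7·0.3270 + 453.3·0.9950 = 516.0 lb (target 516.0 lb)
  ZrO2: 198.7·0.6720 = 133.5 lb (target 133.5 lb)
Auditing the glass mass value: whole batch net of LOI = 1000 lb (the targets, summed, come to 1000 lb; the stated basis being 1000 lb — differing by rounding only).
Batch grand total — Σ batch = 1002 lb; the LOI term Σ batch·LOI equals 1.980 lb; as yield: glass ÷ batch → 99.80%.

Revised batch per 1000 lb melt:
  zircon sand: 198.7 lb
  calcined alumina: 87.19 lb
  quartz sand: 453.3 lb
  zinc white: 262.8 lb
Total batch = 1002 lb; LOI loss = 1.980 lb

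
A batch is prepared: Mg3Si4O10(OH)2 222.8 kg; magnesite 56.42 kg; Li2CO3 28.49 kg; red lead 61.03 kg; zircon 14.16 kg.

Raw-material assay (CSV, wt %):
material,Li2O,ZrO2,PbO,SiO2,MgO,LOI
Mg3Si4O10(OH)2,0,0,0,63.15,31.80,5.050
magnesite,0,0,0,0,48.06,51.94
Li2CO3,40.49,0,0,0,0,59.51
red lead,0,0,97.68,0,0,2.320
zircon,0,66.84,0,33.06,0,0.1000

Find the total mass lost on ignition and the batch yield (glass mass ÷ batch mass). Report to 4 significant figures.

The intermediate values appear, rounded to four significant figures, on the page. Each numeric step maintains full float precision from first step to last — every reported value takes exactly one rounding — the derived quantities are computed in full precision (ignition loss, five oxide percentages, totals, the yield, glass mass) using the weight values for 324.0 kg of glass as written in the problem or the answer.
Material-by-material LOI:
  Mg3Si4O10(OH)2: 222.8 × 0.05050 = 11.25 kg
  magnesite: 56.42 × 0.5194 = 29.30 kg
  Li2CO3: 28.49 × 0.5951 = 16.95 kg
  red lead: 61.03 × 0.02320 = 1.416 kg
  zircon: 14.16 × 0.001000 = 0.01416 kg
Total LOI = 58.94 kg
Glass = batch − LOI = 382.9 − 58.94 = 324.0 kg

LOI loss = 58.94 kg; glass = 324.0 kg; yield = 84.61%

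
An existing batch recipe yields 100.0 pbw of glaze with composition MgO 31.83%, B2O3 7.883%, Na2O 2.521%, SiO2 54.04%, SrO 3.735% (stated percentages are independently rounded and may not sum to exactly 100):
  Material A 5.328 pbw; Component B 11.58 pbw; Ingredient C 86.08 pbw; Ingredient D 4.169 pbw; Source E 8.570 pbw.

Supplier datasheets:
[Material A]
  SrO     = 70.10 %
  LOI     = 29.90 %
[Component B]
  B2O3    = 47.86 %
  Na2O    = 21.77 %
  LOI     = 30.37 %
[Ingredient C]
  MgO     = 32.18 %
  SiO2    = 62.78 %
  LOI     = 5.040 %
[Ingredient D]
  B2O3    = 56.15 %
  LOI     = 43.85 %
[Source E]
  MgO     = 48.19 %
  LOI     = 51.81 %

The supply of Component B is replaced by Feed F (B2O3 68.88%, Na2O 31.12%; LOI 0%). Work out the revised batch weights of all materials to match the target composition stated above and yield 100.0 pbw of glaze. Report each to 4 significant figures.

Every computation carries full precision in every operation; working values appear, with 4-significant-digit rounding, in the printout — each reported result receives exactly one rounding — all derived quantities are computed at exact precision (ignition loss, the yield, totals, glass mass, the five compositions) from the weighed amounts for 100.0 pbw of glass exactly as shown in either problem or answer.
Oxide-by-oxide targets in 100.0 pbw glaze:
  MgO: 31.83% × 100.0 = 31.83 pbw
  B2O3: 7.883% × 100.0 = 7.883 pbw
  Na2O: 2.521% × 100.0 = 2.521 pbw
  SiO2: 54.04% × 100.0 = 54.04 pbw
  SrO: 3.735% × 100.0 = 3.735 pbw
Verifying the oxide balance with the batch weights as given, on the stated basis (every target is met by its sum net of answer rounding effects):
  MgO: 86.08·0.3218 + 8.570·0.4819 = 31.83 pbw (target 31.83 pbw)
  B2O3: 8.101·0.6888 + 4.102·0.5615 = 7.883 pbw (target 7.883 pbw)
  Na2O: 8.101·0.3112 = 2.521 pbw (target 2.521 pbw)
  SiO2: 86.08·0.6278 = 54.04 pbw (target 54.04 pbw)
  SrO: 5.328·0.7010 = 3.735 pbw (target 3.735 pbw)
Glass-mass sanity pass: Σ batch − LOI loss = 100.0 pbw (oxide target masses add up to 100.0 pbw; with the basis standing at 100.0 pbw — differing by rounding only).
Batch grand total — Σ batch = 112.2 pbw; LOI loss = Σ batch·LOI = 12.17 pbw; yield = glass ÷ total batch = 89.15%.

Revised batch per 100.0 pbw glaze:
  Material A: 5.328 pbw
  Feed F: 8.101 pbw
  Ingredient C: 86.08 pbw
  Ingredient D: 4.102 pbw
  Source E: 8.570 pbw
Total batch = 112.2 pbw; LOI loss = 12.17 pbw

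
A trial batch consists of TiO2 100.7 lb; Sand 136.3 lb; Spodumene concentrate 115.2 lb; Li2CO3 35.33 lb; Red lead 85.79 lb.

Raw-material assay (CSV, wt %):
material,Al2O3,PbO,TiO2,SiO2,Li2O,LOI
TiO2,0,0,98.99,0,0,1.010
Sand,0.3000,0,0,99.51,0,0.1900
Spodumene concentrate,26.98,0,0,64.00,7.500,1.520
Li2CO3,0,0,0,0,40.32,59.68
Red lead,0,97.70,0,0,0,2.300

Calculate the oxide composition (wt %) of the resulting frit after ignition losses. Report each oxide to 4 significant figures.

Glass mass = 447.2 lb (batch 473.3 − LOI 26.09).
Composition: Al2O3 7.041%, PbO 18.74%, TiO2 22.29%, SiO2 46.81%, Li2O 5.117%

Intermediates are printed (rounded to four significant figures) at each printed step — every computation maintains exact precision in every operation; a single rounding finalizes every reported figure. Derived quantities are re-derived at full precision (the five compositions, the totals, glass mass, ignition loss, the yield) from the weighed amounts at 447.2 lb of glass, as given in the problem or the answer.
Oxide-by-oxide delivered mass:
  Al2O3: 136.3·0.003000 + 115.2·0.2698 = 31.49 lb
  PbO: 85.79·0.9770 = 83.82 lb
  TiO2: 100.7·0.9899 = 99.68 lb
  SiO2: 136.3·0.9951 + 115.2·0.6400 = 209.4 lb
  Li2O: 115.2·0.07500 + 35.33·0.4032 = 22.89 lb
LOI: 100.7·0.01010 + 136.3·0.001900 + 115.2·0.01520 + 35.33·0.5968 + 85.79·0.02300 = 26.09 lb
Resulting glass, batch − LOI: 473.3 − 26.09 = 447.2 lb (equal to the oxide-mass sum)
percent share: oxide ÷ glass, ×100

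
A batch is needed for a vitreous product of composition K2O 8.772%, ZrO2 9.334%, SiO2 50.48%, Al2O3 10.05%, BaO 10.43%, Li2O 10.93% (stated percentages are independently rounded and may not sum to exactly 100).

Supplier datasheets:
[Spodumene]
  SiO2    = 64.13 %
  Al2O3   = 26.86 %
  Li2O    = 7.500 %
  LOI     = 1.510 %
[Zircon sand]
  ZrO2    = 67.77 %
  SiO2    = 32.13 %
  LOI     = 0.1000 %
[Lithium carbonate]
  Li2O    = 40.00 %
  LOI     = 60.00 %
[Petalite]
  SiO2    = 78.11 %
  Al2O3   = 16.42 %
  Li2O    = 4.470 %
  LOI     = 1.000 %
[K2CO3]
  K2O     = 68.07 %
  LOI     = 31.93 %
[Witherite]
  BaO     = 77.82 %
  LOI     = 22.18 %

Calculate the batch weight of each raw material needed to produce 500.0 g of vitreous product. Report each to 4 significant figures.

The working math keeps full float precision through every step; the intermediate values are printed (rounded to four significant digits) between the steps; exactly one rounding lands on each reported value; derived quantities, which include six oxide percentages, LOI, the yield, net glass mass, the totals, are computed in exact precision, exactly as shown in the question or the answer, starting from the weights at 500.0 g of glass.
Oxide-by-oxide targets in 500.0 g vitreous product:
  K2O: 8.772% × 500.0 = 43.86 g
  ZrO2: 9.334% × 500.0 = 46.67 g
  SiO2: 50.48% × 500.0 = 252.4 g
  Al2O3: 10.05% × 500.0 = 50.25 g
  BaO: 10.43% × 500.0 = 52.15 g
  Li2O: 10.93% × 500.0 = 54.65 g
Mass-balance tally per oxide using the reported weights, against the basis in use (sums match the target masses exact up to rounding of places):
  K2O: 64.43·0.6807 = 43.86 g (target 43.86 g)
  ZrO2: 68.87·0.6777 = 46.67 g (target 46.67 g)
  SiO2: 13.77·0.6413 + 68.87·0.3213 + 283.5·0.7811 = 252.4 g (target 252.4 g)
  Al2O3: 13.77·0.2686 + 283.5·0.1642 = 50.25 g (target 50.25 g)
  BaO: 67.01·0.7782 = 52.15 g (target 52.15 g)
  Li2O: 13.77·0.07500 + 102.4·0.4000 + 283.5·0.04470 = 54.67 g (target 54.65 g)
Glass-mass bookkeeping: batch total minus LOI = 500.0 g (summing oxide targets gives 500.0 g; with the basis standing at 500.0 g — any gap is answer rounding).
Total batch = Σ batch = 600.0 g; the LOI term Σ batch·LOI equals 99.99 g; the yield ratio, glass ÷ batch: 83.33%.

Batch per 500.0 g vitreous product:
  Spodumene: 13.77 g
  Zircon sand: 68.87 g
  Lithium carbonate: 102.4 g
  Petalite: 283.5 g
  K2CO3: 64.43 g
  Witherite: 67.01 g
Total batch = 600.0 g; LOI loss = 99.99 g; yield = 83.33%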